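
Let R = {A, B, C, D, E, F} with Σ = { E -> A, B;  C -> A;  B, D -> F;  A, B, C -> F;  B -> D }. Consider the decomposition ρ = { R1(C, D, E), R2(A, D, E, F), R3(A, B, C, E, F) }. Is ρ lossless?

Chase test. Columns are A, B, C, D, E, F; row i has aⱼ where attribute j ∈ Ri, else bᵢⱼ.
Initial tableau (one row per fragment):
  row 1: b11 b12 a3 a4 a5 b16
  row 2: a1 b22 b23 a4 a5 a6
  row 3: a1 a2 a3 b34 a5 a6
Rows 1 and 2 agree on E; apply E→A, B and equate their A, B entries.
Rows 1 and 3 agree on E; apply E→A, B and equate their A, B entries.
Rows 1 and 2 agree on B, D; apply B, D→F and equate their F entries.
Rows 1 and 3 agree on B; apply B→D and equate their D entries.
Row 1 is now all distinguished symbols — the join is lossless.

Yes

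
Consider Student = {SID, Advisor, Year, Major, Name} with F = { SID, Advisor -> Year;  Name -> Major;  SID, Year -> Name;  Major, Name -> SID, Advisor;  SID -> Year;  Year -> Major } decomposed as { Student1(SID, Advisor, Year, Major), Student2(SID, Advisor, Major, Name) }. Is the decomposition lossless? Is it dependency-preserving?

Lossless test: (SID, Advisor, Major)⁺ = {SID, Advisor, Year, Major, Name}, which contains all of one fragment — lossless.
Dependency preservation: SID, Year → Name is not contained in any single fragment, but the restricted closure of its left-hand side across the fragments still reaches the right-hand side; the remaining FDs each lie inside some fragment. All dependencies are preserved.

lossless and dependency-preserving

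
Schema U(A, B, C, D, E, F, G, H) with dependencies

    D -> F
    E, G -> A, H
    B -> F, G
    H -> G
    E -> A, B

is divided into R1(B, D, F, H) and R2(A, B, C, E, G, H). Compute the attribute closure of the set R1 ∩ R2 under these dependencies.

R1 ∩ R2 = {B, H}.
B → F, G applies, adding F, G
Closure: {B, F, G, H}.

B, F, G, H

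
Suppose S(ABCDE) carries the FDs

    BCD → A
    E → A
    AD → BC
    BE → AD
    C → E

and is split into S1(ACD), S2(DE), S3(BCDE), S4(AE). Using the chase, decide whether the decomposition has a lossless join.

Chase test. Columns are ABCDE; row i has aⱼ where attribute j ∈ Si, else bᵢⱼ.
Initial tableau (one row per fragment):
  row 1: a1 b12 a3 a4 b15
  row 2: b21 b22 b23 a4 a5
  row 3: b31 a2 a3 a4 a5
  row 4: a1 b42 b43 b44 a5
Rows 2 and 3 agree on E; apply E→A and equate their A entries.
Rows 2 and 4 agree on E; apply E→A and equate their A entries.
Rows 1 and 2 agree on AD; apply AD→BC and equate their BC entries.
Rows 1 and 3 agree on AD; apply AD→BC and equate their BC entries.
Rows 1 and 2 agree on C; apply C→E and equate their E entries.
Row 1 is now all distinguished symbols — the join is lossless.

Yes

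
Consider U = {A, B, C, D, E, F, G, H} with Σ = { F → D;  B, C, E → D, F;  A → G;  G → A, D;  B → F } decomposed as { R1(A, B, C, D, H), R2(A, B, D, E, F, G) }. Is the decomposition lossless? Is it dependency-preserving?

lossy but dependency-preserving

Lossless test: (A, B, D)⁺ = {A, B, D, F, G}, which is a superkey of neither fragment — lossy.
Dependency preservation: B, C, E → D, F is not contained in any single fragment, but the restricted closure of its left-hand side across the fragments still reaches the right-hand side; the remaining FDs each lie inside some fragment. All dependencies are preserved.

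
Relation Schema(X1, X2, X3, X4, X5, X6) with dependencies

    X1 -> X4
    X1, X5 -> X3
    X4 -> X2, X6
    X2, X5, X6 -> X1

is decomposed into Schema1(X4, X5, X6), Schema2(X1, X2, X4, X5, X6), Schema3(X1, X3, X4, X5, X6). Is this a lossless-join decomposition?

Yes

Chase test. Columns are X1, X2, X3, X4, X5, X6; row i has aⱼ where attribute j ∈ Schemai, else bᵢⱼ.
Initial tableau (one row per fragment):
  row 1: b11 b12 b13 a4 a5 a6
  row 2: a1 a2 b23 a4 a5 a6
  row 3: a1 b32 a3 a4 a5 a6
Rows 2 and 3 agree on X1, X5; apply X1, X5→X3 and equate their X3 entries.
Rows 1 and 2 agree on X4; apply X4→X2, X6 and equate their X2, X6 entries.
Rows 1 and 3 agree on X4; apply X4→X2, X6 and equate their X2, X6 entries.
Rows 1 and 2 agree on X2, X5, X6; apply X2, X5, X6→X1 and equate their X1 entries.
Rows 1 and 2 agree on X1, X5; apply X1, X5→X3 and equate their X3 entries.
Row 1 is now all distinguished symbols — the join is lossless.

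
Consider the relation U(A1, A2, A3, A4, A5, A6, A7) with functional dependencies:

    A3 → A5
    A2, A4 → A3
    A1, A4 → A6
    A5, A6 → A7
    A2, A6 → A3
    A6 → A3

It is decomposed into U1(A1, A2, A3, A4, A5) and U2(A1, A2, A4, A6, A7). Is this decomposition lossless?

Yes

Common attributes: U1 ∩ U2 = {A1, A2, A4}.
Closure of {A1, A2, A4}: A2, A4 → A3 applies, adding A3; A1, A4 → A6 applies, adding A6; A3 → A5 applies, adding A5; A5, A6 → A7 applies, adding A7. So (A1, A2, A4)⁺ = {A1, A2, A3, A4, A5, A6, A7}.
This closure contains every attribute of U1, so U1 ∩ U2 → U1. The join is lossless.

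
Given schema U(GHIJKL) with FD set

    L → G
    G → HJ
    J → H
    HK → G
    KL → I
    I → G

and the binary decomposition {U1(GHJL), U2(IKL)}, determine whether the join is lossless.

Yes

Common attributes: U1 ∩ U2 = {L}.
Closure of {L}: L → G applies, adding G; G → HJ applies, adding HJ. So (L)⁺ = {GHJL}.
This closure contains every attribute of U1, so U1 ∩ U2 → U1. The join is lossless.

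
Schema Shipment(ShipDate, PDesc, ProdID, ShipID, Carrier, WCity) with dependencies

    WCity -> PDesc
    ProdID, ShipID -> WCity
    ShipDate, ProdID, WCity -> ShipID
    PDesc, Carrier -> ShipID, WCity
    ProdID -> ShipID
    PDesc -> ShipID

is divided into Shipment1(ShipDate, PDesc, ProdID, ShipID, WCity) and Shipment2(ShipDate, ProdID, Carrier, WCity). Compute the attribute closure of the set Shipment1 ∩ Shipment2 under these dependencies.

ShipDate, PDesc, ProdID, ShipID, WCity

Shipment1 ∩ Shipment2 = {ShipDate, ProdID, WCity}.
WCity → PDesc applies, adding PDesc
ShipDate, ProdID, WCity → ShipID applies, adding ShipID
Closure: {ShipDate, PDesc, ProdID, ShipID, WCity}.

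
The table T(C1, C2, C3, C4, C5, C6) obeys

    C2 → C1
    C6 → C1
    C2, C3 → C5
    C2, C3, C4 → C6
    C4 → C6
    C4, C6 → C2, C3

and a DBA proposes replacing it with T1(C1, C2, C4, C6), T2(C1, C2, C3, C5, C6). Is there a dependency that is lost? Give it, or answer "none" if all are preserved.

C4, C6 → C2, C3

Check C4, C6 → C2, C3: no single fragment contains all of {C2, C3, C4, C6}, and the restricted closure of {C4, C6} across the fragments never reaches {C2, C3}.
C2 → C1 is preserved.
C6 → C1 is preserved.
C2, C3 → C5 is preserved.
C2, C3, C4 → C6 is preserved.
C4 → C6 is preserved.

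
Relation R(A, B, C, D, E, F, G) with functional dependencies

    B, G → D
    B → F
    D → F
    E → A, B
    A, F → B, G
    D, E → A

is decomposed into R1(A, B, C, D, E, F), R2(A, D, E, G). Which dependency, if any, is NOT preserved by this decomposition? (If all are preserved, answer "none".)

B, G → D

Check B, G → D: no single fragment contains all of {B, D, G}, and the restricted closure of {B, G} across the fragments never reaches {D}.
B → F is preserved.
D → F is preserved.
E → A, B is preserved.
A, F → B, G is preserved.
D, E → A is preserved.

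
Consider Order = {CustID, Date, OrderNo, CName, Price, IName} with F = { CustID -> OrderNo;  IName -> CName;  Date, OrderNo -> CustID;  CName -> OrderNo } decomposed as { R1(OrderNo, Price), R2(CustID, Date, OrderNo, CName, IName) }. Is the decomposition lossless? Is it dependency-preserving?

Lossless test: (OrderNo)⁺ = {OrderNo}, which is a superkey of neither fragment — lossy.
Dependency preservation: every FD's attributes lie within a single fragment, so each can be enforced locally — preserved.

lossy but dependency-preserving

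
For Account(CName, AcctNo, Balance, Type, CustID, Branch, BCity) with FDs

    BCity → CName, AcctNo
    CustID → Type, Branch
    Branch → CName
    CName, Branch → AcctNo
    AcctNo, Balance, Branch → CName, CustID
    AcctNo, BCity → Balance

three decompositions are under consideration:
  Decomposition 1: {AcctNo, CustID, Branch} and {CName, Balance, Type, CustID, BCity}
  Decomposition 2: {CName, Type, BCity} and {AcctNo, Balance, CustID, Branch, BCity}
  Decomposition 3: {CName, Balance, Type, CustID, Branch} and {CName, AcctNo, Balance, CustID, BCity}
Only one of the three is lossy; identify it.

Decomposition 2

Decomposition 1: common = {CustID}, closure = {CName, AcctNo, Type, CustID, Branch} → lossless.
Decomposition 2: common = {BCity}, closure = {CName, AcctNo, Balance, BCity} → lossy.
Decomposition 3: common = {CName, Balance, CustID}, closure = {CName, AcctNo, Balance, Type, CustID, Branch} → lossless.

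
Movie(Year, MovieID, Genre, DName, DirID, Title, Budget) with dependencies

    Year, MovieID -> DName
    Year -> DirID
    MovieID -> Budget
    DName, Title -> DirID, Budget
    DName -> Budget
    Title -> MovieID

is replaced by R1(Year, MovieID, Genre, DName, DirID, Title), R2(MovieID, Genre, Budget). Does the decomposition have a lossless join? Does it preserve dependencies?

Lossless test: (MovieID, Genre)⁺ = {MovieID, Genre, Budget}, which contains all of one fragment — lossless.
Dependency preservation: the restricted closure of {DName} across the fragments never reaches {Budget}, so DName → Budget cannot be enforced without a join — not preserved.

lossless but not dependency-preserving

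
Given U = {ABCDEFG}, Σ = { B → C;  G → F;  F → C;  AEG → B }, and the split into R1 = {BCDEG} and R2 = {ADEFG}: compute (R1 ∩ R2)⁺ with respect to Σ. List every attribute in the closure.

CDEFG

R1 ∩ R2 = {DEG}.
G → F applies, adding F
F → C applies, adding C
Closure: {CDEFG}.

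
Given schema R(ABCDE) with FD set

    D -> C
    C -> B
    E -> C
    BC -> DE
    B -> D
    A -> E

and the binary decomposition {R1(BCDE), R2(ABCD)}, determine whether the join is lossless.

Common attributes: R1 ∩ R2 = {BCD}.
Closure of {BCD}: BC → DE applies, adding E. So (BCD)⁺ = {BCDE}.
This closure contains every attribute of R1, so R1 ∩ R2 → R1. The join is lossless.

Yes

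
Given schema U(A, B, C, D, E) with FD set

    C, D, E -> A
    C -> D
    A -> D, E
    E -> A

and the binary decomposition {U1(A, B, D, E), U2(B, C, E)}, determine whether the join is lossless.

Common attributes: U1 ∩ U2 = {B, E}.
Closure of {B, E}: E → A applies, adding A; A → D, E applies, adding D. So (B, E)⁺ = {A, B, D, E}.
This closure contains every attribute of U1, so U1 ∩ U2 → U1. The join is lossless.

Yes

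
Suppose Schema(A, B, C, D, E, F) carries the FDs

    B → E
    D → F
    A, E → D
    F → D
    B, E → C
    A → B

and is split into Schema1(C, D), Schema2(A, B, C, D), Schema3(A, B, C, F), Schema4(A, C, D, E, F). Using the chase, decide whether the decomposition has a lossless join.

Yes

Chase test. Columns are A, B, C, D, E, F; row i has aⱼ where attribute j ∈ Schemai, else bᵢⱼ.
Initial tableau (one row per fragment):
  row 1: b11 b12 a3 a4 b15 b16
  row 2: a1 a2 a3 a4 b25 b26
  row 3: a1 a2 a3 b34 b35 a6
  row 4: a1 b42 a3 a4 a5 a6
Rows 2 and 3 agree on B; apply B→E and equate their E entries.
Rows 1 and 2 agree on D; apply D→F and equate their F entries.
Rows 1 and 4 agree on D; apply D→F and equate their F entries.
Rows 2 and 3 agree on A, E; apply A, E→D and equate their D entries.
Rows 2 and 4 agree on A; apply A→B and equate their B entries.
Rows 2 and 4 agree on B; apply B→E and equate their E entries.
Row 2 is now all distinguished symbols — the join is lossless.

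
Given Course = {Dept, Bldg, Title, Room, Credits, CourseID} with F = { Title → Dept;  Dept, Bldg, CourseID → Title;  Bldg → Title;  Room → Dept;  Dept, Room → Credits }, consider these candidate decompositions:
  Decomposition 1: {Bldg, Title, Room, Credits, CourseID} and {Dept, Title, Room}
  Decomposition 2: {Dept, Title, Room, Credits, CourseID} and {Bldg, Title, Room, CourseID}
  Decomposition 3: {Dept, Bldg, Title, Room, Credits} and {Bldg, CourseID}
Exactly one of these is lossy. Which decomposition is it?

Decomposition 1: common = {Title, Room}, closure = {Dept, Title, Room, Credits} → lossless.
Decomposition 2: common = {Title, Room, CourseID}, closure = {Dept, Title, Room, Credits, CourseID} → lossless.
Decomposition 3: common = {Bldg}, closure = {Dept, Bldg, Title} → lossy.

Decomposition 3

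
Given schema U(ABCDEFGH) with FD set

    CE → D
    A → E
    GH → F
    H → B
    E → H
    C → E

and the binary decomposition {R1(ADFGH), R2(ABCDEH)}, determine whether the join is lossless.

Common attributes: R1 ∩ R2 = {ADH}.
Closure of {ADH}: A → E applies, adding E; H → B applies, adding B. So (ADH)⁺ = {ABDEH}.
The closure contains neither all of R1 = {ADFGH} nor all of R2 = {ABCDEH}, so the common attributes are not a superkey of either fragment. The join is lossy.

No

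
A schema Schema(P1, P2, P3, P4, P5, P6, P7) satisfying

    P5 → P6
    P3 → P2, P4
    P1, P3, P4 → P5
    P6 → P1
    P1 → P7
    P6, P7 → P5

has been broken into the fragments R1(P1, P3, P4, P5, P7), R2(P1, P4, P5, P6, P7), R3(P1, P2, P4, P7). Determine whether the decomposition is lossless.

No

Chase test. Columns are P1, P2, P3, P4, P5, P6, P7; row i has aⱼ where attribute j ∈ Ri, else bᵢⱼ.
Initial tableau (one row per fragment):
  row 1: a1 b12 a3 a4 a5 b16 a7
  row 2: a1 b22 b23 a4 a5 a6 a7
  row 3: a1 a2 b33 a4 b35 b36 a7
Rows 1 and 2 agree on P5; apply P5→P6 and equate their P6 entries.
No row becomes fully distinguished — the join is lossy.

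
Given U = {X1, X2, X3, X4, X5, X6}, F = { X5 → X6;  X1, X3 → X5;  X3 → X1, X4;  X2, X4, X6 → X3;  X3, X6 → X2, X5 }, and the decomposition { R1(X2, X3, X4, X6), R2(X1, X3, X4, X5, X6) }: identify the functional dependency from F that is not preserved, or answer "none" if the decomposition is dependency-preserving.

none

X5 → X6 lies within R2.
X1, X3 → X5 lies within R2.
X3 → X1, X4 lies within R2.
X2, X4, X6 → X3 lies within R1.
X3, X6 → X2, X5: restricted closure across fragments reaches X2, X5.
Every dependency is enforceable on the fragments, so the decomposition is dependency-preserving.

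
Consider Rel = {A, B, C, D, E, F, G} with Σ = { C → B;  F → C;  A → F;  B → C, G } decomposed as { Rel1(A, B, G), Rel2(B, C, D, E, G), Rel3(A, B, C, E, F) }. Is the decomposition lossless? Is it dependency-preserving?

Lossless test (chase): Rows 1 and 3 agree on A; apply A→F and equate their F entries. Rows 1 and 2 agree on B; apply B→C, G and equate their C, G entries. Rows 1 and 3 agree on B; apply B→C, G and equate their C, G entries. No row becomes fully distinguished — the join is lossy.
Dependency preservation: every FD's attributes lie within a single fragment, so each can be enforced locally — preserved.

lossy but dependency-preserving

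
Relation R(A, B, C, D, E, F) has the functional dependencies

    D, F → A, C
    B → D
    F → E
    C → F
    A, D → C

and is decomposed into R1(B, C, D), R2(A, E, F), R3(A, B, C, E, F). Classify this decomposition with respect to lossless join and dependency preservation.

lossless but not dependency-preserving

Lossless test (chase): Rows 1 and 3 agree on B; apply B→D and equate their D entries. Rows 1 and 3 agree on C; apply C→F and equate their F entries. Rows 1 and 3 agree on D, F; apply D, F→A, C and equate their A, C entries. Rows 1 and 2 agree on F; apply F→E and equate their E entries. Row 1 is now all distinguished symbols — the join is lossless.
Dependency preservation: the restricted closure of {D, F} across the fragments never reaches {A, C}, so D, F → A, C cannot be enforced without a join — not preserved.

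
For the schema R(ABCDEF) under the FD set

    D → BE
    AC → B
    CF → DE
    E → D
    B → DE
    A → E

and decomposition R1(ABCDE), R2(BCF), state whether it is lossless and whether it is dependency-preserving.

Lossless test: (BC)⁺ = {BCDE}, which is a superkey of neither fragment — lossy.
Dependency preservation: CF → DE is not contained in any single fragment, but the restricted closure of its left-hand side across the fragments still reaches the right-hand side; the remaining FDs each lie inside some fragment. All dependencies are preserved.

lossy but dependency-preserving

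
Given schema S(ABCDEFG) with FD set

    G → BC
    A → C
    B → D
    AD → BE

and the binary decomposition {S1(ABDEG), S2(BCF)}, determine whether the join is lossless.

Common attributes: S1 ∩ S2 = {B}.
Closure of {B}: B → D applies, adding D. So (B)⁺ = {BD}.
The closure contains neither all of S1 = {ABDEG} nor all of S2 = {BCF}, so the common attributes are not a superkey of either fragment. The join is lossy.

No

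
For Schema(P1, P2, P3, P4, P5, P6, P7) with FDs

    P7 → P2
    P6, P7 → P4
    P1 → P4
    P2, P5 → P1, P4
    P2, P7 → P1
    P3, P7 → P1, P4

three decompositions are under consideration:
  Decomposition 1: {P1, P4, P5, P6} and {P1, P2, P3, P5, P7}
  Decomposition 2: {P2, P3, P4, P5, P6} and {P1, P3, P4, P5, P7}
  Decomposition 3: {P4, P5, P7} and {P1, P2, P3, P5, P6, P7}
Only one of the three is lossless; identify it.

Decomposition 3

Decomposition 1: common = {P1, P5}, closure = {P1, P4, P5} → lossy.
Decomposition 2: common = {P3, P4, P5}, closure = {P3, P4, P5} → lossy.
Decomposition 3: common = {P5, P7}, closure = {P1, P2, P4, P5, P7} → lossless.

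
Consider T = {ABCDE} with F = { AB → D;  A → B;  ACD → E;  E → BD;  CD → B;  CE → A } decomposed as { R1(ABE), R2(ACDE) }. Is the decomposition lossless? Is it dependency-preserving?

lossless but not dependency-preserving

Lossless test: (AE)⁺ = {ABDE}, which contains all of one fragment — lossless.
Dependency preservation: the restricted closure of {CD} across the fragments never reaches {B}, so CD → B cannot be enforced without a join — not preserved.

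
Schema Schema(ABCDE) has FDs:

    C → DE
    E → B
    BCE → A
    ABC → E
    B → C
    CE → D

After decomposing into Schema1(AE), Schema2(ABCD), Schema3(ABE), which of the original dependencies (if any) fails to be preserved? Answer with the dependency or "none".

none

C → DE: restricted closure across fragments reaches DE.
E → B lies within Schema3.
BCE → A: restricted closure across fragments reaches A.
ABC → E: restricted closure across fragments reaches E.
B → C lies within Schema2.
CE → D: restricted closure across fragments reaches D.
Every dependency is enforceable on the fragments, so the decomposition is dependency-preserving.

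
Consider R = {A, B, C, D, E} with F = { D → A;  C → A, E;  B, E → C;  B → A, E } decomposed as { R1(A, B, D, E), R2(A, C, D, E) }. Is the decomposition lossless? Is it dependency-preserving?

Lossless test: (A, D, E)⁺ = {A, D, E}, which is a superkey of neither fragment — lossy.
Dependency preservation: the restricted closure of {B, E} across the fragments never reaches {C}, so B, E → C cannot be enforced without a join — not preserved.

lossy and not dependency-preserving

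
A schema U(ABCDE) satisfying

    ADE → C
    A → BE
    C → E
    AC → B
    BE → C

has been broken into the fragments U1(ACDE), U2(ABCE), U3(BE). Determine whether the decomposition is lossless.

Yes

Chase test. Columns are ABCDE; row i has aⱼ where attribute j ∈ Ui, else bᵢⱼ.
Initial tableau (one row per fragment):
  row 1: a1 b12 a3 a4 a5
  row 2: a1 a2 a3 b24 a5
  row 3: b31 a2 b33 b34 a5
Rows 1 and 2 agree on A; apply A→BE and equate their BE entries.
Rows 1 and 3 agree on BE; apply BE→C and equate their C entries.
Row 1 is now all distinguished symbols — the join is lossless.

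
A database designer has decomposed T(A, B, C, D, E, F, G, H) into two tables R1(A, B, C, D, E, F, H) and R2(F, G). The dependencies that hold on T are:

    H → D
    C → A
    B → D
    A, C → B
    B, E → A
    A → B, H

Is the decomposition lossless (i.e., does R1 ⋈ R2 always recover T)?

Common attributes: R1 ∩ R2 = {F}.
No dependency enlarges {F}, so (F)⁺ = {F}.
The closure contains neither all of R1 = {A, B, C, D, E, F, H} nor all of R2 = {F, G}, so the common attributes are not a superkey of either fragment. The join is lossy.

No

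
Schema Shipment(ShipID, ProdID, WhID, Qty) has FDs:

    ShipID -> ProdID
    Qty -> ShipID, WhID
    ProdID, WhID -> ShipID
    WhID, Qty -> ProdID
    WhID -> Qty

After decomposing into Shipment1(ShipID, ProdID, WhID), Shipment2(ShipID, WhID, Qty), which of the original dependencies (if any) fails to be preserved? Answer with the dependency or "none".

none

ShipID → ProdID lies within Shipment1.
Qty → ShipID, WhID lies within Shipment2.
ProdID, WhID → ShipID lies within Shipment1.
WhID, Qty → ProdID: restricted closure across fragments reaches ProdID.
WhID → Qty lies within Shipment2.
Every dependency is enforceable on the fragments, so the decomposition is dependency-preserving.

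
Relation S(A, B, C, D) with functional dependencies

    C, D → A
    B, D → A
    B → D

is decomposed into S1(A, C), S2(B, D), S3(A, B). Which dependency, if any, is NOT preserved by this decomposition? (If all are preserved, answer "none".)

Check C, D → A: no single fragment contains all of {A, C, D}, and the restricted closure of {C, D} across the fragments never reaches {A}.
B, D → A is preserved.
B → D is preserved.

C, D → A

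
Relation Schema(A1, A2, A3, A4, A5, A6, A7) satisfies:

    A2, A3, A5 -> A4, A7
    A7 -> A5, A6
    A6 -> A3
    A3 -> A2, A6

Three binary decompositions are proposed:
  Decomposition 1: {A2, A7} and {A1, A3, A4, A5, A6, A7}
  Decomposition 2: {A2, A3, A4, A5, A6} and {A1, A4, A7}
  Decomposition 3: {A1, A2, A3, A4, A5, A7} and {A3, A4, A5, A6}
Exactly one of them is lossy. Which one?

Decomposition 1: common = {A7}, closure = {A2, A3, A4, A5, A6, A7} → lossless.
Decomposition 2: common = {A4}, closure = {A4} → lossy.
Decomposition 3: common = {A3, A4, A5}, closure = {A2, A3, A4, A5, A6, A7} → lossless.

Decomposition 2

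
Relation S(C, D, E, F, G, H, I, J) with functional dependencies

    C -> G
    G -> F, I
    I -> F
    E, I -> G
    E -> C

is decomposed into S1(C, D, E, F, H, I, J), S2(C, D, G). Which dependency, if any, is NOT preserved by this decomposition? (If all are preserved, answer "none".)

G -> F, I

Check G → F, I: no single fragment contains all of {F, G, I}, and the restricted closure of {G} across the fragments never reaches {F, I}.
C → G is preserved.
I → F is preserved.
E, I → G is preserved.
E → C is preserved.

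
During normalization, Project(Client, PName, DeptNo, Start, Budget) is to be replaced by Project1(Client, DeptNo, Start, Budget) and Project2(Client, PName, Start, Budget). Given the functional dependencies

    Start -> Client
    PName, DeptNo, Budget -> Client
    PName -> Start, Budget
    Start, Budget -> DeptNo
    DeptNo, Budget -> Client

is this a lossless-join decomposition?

Common attributes: Project1 ∩ Project2 = {Client, Start, Budget}.
Closure of {Client, Start, Budget}: Start, Budget → DeptNo applies, adding DeptNo. So (Client, Start, Budget)⁺ = {Client, DeptNo, Start, Budget}.
This closure contains every attribute of Project1, so Project1 ∩ Project2 → Project1. The join is lossless.

Yes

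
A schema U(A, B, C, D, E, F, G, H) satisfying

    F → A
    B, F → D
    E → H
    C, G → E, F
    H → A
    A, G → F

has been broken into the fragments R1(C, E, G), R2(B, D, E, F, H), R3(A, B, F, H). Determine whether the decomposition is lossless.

No

Chase test. Columns are A, B, C, D, E, F, G, H; row i has aⱼ where attribute j ∈ Ri, else bᵢⱼ.
Initial tableau (one row per fragment):
  row 1: b11 b12 a3 b14 a5 b16 a7 b18
  row 2: b21 a2 b23 a4 a5 a6 b27 a8
  row 3: a1 a2 b33 b34 b35 a6 b37 a8
Rows 2 and 3 agree on F; apply F→A and equate their A entries.
Rows 2 and 3 agree on B, F; apply B, F→D and equate their D entries.
Rows 1 and 2 agree on E; apply E→H and equate their H entries.
Rows 1 and 2 agree on H; apply H→A and equate their A entries.
No row becomes fully distinguished — the join is lossy.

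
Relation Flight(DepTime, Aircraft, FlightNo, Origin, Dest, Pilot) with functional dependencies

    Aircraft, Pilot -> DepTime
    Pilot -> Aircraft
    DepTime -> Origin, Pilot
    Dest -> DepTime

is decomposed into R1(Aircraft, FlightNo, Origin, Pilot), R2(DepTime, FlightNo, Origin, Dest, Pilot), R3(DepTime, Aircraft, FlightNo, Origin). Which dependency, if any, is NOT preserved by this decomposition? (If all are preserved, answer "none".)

none

Aircraft, Pilot → DepTime: restricted closure across fragments reaches DepTime.
Pilot → Aircraft lies within R1.
DepTime → Origin, Pilot lies within R2.
Dest → DepTime lies within R2.
Every dependency is enforceable on the fragments, so the decomposition is dependency-preserving.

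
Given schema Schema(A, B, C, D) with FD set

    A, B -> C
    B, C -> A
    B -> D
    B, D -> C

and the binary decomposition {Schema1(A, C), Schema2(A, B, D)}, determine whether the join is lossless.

No

Common attributes: Schema1 ∩ Schema2 = {A}.
No dependency enlarges {A}, so (A)⁺ = {A}.
The closure contains neither all of Schema1 = {A, C} nor all of Schema2 = {A, B, D}, so the common attributes are not a superkey of either fragment. The join is lossy.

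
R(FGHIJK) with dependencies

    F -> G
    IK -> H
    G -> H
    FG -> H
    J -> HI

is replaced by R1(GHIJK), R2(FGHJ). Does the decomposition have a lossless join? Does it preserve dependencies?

lossy but dependency-preserving

Lossless test: (GHJ)⁺ = {GHIJ}, which is a superkey of neither fragment — lossy.
Dependency preservation: every FD's attributes lie within a single fragment, so each can be enforced locally — preserved.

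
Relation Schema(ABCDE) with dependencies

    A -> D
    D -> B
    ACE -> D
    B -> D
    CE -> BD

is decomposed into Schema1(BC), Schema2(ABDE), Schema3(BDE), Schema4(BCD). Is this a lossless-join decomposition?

Chase test. Columns are ABCDE; row i has aⱼ where attribute j ∈ Schemai, else bᵢⱼ.
Initial tableau (one row per fragment):
  row 1: b11 a2 a3 b14 b15
  row 2: a1 a2 b23 a4 a5
  row 3: b31 a2 b33 a4 a5
  row 4: b41 a2 a3 a4 b45
Rows 1 and 2 agree on B; apply B→D and equate their D entries.
No row becomes fully distinguished — the join is lossy.

No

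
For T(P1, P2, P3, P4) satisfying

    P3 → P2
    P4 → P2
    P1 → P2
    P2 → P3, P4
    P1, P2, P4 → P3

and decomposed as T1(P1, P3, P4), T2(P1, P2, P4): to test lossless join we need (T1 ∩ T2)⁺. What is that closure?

T1 ∩ T2 = {P1, P4}.
P4 → P2 applies, adding P2
P2 → P3, P4 applies, adding P3
Closure: {P1, P2, P3, P4}.

P1, P2, P3, P4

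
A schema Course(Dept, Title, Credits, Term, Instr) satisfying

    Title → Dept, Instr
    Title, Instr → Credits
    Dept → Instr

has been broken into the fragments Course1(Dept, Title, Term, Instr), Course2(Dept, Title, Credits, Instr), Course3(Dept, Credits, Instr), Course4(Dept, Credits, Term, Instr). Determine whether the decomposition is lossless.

Yes

Chase test. Columns are Dept, Title, Credits, Term, Instr; row i has aⱼ where attribute j ∈ Coursei, else bᵢⱼ.
Initial tableau (one row per fragment):
  row 1: a1 a2 b13 a4 a5
  row 2: a1 a2 a3 b24 a5
  row 3: a1 b32 a3 b34 a5
  row 4: a1 b42 a3 a4 a5
Rows 1 and 2 agree on Title, Instr; apply Title, Instr→Credits and equate their Credits entries.
Row 1 is now all distinguished symbols — the join is lossless.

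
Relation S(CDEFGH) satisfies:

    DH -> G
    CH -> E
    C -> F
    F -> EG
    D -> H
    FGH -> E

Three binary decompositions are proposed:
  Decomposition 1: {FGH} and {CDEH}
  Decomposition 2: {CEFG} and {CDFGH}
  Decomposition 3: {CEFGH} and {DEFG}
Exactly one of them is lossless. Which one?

Decomposition 2

Decomposition 1: common = {H}, closure = {H} → lossy.
Decomposition 2: common = {CFG}, closure = {CEFG} → lossless.
Decomposition 3: common = {EFG}, closure = {EFG} → lossy.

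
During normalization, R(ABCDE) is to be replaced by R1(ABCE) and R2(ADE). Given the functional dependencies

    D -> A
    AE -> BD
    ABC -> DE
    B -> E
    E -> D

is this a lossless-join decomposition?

Common attributes: R1 ∩ R2 = {AE}.
Closure of {AE}: AE → BD applies, adding BD. So (AE)⁺ = {ABDE}.
This closure contains every attribute of R2, so R1 ∩ R2 → R2. The join is lossless.

Yes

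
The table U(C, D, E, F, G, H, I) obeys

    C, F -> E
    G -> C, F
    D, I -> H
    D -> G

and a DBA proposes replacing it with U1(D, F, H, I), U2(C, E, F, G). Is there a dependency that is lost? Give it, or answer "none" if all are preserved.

Check D → G: no single fragment contains all of {D, G}, and the restricted closure of {D} across the fragments never reaches {G}.
C, F → E is preserved.
G → C, F is preserved.
D, I → H is preserved.

D -> G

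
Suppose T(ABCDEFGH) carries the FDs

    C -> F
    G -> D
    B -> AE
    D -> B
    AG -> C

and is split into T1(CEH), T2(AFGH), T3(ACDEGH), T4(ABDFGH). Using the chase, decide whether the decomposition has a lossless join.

Yes

Chase test. Columns are ABCDEFGH; row i has aⱼ where attribute j ∈ Ti, else bᵢⱼ.
Initial tableau (one row per fragment):
  row 1: b11 b12 a3 b14 a5 b16 b17 a8
  row 2: a1 b22 b23 b24 b25 a6 a7 a8
  row 3: a1 b32 a3 a4 a5 b36 a7 a8
  row 4: a1 a2 b43 a4 b45 a6 a7 a8
Rows 1 and 3 agree on C; apply C→F and equate their F entries.
Rows 2 and 3 agree on G; apply G→D and equate their D entries.
Rows 2 and 3 agree on D; apply D→B and equate their B entries.
Rows 2 and 4 agree on D; apply D→B and equate their B entries.
Rows 2 and 3 agree on AG; apply AG→C and equate their C entries.
Rows 2 and 4 agree on AG; apply AG→C and equate their C entries.
Rows 1 and 2 agree on C; apply C→F and equate their F entries.
Rows 2 and 3 agree on B; apply B→AE and equate their AE entries.
Rows 2 and 4 agree on B; apply B→AE and equate their AE entries.
Row 2 is now all distinguished symbols — the join is lossless.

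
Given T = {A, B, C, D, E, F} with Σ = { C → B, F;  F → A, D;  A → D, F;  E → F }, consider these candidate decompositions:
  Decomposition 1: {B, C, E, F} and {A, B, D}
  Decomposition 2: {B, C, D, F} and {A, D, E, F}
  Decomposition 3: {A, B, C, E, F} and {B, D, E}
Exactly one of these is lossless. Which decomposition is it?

Decomposition 3

Decomposition 1: common = {B}, closure = {B} → lossy.
Decomposition 2: common = {D, F}, closure = {A, D, F} → lossy.
Decomposition 3: common = {B, E}, closure = {A, B, D, E, F} → lossless.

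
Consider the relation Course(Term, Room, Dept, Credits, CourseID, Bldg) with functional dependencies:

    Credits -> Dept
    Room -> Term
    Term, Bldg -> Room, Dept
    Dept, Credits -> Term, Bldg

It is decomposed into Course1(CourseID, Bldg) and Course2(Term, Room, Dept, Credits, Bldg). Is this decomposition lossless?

Common attributes: Course1 ∩ Course2 = {Bldg}.
No dependency enlarges {Bldg}, so (Bldg)⁺ = {Bldg}.
The closure contains neither all of Course1 = {CourseID, Bldg} nor all of Course2 = {Term, Room, Dept, Credits, Bldg}, so the common attributes are not a superkey of either fragment. The join is lossy.

No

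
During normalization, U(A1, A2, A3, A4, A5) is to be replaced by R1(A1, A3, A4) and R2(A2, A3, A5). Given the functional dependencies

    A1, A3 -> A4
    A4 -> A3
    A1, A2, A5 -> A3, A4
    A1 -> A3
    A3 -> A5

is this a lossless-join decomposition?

Common attributes: R1 ∩ R2 = {A3}.
Closure of {A3}: A3 → A5 applies, adding A5. So (A3)⁺ = {A3, A5}.
The closure contains neither all of R1 = {A1, A3, A4} nor all of R2 = {A2, A3, A5}, so the common attributes are not a superkey of either fragment. The join is lossy.

No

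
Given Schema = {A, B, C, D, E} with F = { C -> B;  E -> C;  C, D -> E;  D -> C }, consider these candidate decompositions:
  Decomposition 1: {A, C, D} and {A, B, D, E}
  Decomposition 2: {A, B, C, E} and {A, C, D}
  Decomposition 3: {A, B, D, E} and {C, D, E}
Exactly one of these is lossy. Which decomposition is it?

Decomposition 1: common = {A, D}, closure = {A, B, C, D, E} → lossless.
Decomposition 2: common = {A, C}, closure = {A, B, C} → lossy.
Decomposition 3: common = {D, E}, closure = {B, C, D, E} → lossless.

Decomposition 2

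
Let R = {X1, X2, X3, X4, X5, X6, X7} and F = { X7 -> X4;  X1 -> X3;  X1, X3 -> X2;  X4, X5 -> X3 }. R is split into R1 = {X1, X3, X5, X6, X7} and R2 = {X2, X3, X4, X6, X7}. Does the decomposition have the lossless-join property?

Common attributes: R1 ∩ R2 = {X3, X6, X7}.
Closure of {X3, X6, X7}: X7 → X4 applies, adding X4. So (X3, X6, X7)⁺ = {X3, X4, X6, X7}.
The closure contains neither all of R1 = {X1, X3, X5, X6, X7} nor all of R2 = {X2, X3, X4, X6, X7}, so the common attributes are not a superkey of either fragment. The join is lossy.

No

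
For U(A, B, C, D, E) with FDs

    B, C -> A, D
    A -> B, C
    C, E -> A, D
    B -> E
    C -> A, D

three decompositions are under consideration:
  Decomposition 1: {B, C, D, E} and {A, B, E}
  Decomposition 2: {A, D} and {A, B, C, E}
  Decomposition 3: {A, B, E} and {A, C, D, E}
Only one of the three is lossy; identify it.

Decomposition 1: common = {B, E}, closure = {B, E} → lossy.
Decomposition 2: common = {A}, closure = {A, B, C, D, E} → lossless.
Decomposition 3: common = {A, E}, closure = {A, B, C, D, E} → lossless.

Decomposition 1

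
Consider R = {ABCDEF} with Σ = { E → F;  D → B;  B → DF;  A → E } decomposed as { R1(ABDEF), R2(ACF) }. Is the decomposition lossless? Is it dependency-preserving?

lossy but dependency-preserving

Lossless test: (AF)⁺ = {AEF}, which is a superkey of neither fragment — lossy.
Dependency preservation: every FD's attributes lie within a single fragment, so each can be enforced locally — preserved.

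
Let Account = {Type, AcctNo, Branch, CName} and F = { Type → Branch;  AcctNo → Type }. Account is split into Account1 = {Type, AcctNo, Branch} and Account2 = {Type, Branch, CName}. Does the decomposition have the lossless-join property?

Common attributes: Account1 ∩ Account2 = {Type, Branch}.
No dependency enlarges {Type, Branch}, so (Type, Branch)⁺ = {Type, Branch}.
The closure contains neither all of Account1 = {Type, AcctNo, Branch} nor all of Account2 = {Type, Branch, CName}, so the common attributes are not a superkey of either fragment. The join is lossy.

No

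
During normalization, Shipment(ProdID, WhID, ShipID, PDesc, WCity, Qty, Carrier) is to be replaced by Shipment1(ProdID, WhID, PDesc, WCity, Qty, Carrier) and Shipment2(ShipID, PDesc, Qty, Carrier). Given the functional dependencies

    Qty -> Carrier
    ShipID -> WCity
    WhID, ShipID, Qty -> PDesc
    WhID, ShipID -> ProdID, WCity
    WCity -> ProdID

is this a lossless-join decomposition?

Common attributes: Shipment1 ∩ Shipment2 = {PDesc, Qty, Carrier}.
No dependency enlarges {PDesc, Qty, Carrier}, so (PDesc, Qty, Carrier)⁺ = {PDesc, Qty, Carrier}.
The closure contains neither all of Shipment1 = {ProdID, WhID, PDesc, WCity, Qty, Carrier} nor all of Shipment2 = {ShipID, PDesc, Qty, Carrier}, so the common attributes are not a superkey of either fragment. The join is lossy.

No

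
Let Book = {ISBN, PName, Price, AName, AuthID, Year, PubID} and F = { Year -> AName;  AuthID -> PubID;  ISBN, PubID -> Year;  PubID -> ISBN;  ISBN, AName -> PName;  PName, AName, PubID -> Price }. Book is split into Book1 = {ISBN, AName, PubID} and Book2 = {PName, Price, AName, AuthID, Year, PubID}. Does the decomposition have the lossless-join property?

Yes

Common attributes: Book1 ∩ Book2 = {AName, PubID}.
Closure of {AName, PubID}: PubID → ISBN applies, adding ISBN; ISBN, AName → PName applies, adding PName; PName, AName, PubID → Price applies, adding Price; ISBN, PubID → Year applies, adding Year. So (AName, PubID)⁺ = {ISBN, PName, Price, AName, Year, PubID}.
This closure contains every attribute of Book1, so Book1 ∩ Book2 → Book1. The join is lossless.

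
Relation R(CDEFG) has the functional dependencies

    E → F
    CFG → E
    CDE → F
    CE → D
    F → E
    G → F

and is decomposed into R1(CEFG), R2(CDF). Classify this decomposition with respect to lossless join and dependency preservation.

Lossless test: (CF)⁺ = {CDEF}, which contains all of one fragment — lossless.
Dependency preservation: CDE → F; CE → D are not contained in any single fragment, but the restricted closure of each left-hand side across the fragments still reaches the right-hand side; the remaining FDs each lie inside some fragment. All dependencies are preserved.

lossless and dependency-preserving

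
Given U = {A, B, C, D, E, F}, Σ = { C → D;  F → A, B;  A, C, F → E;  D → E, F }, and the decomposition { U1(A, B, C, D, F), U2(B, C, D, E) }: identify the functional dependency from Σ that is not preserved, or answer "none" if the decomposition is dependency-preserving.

C → D lies within U1.
F → A, B lies within U1.
A, C, F → E: restricted closure across fragments reaches E.
D → E, F: restricted closure across fragments reaches E, F.
Every dependency is enforceable on the fragments, so the decomposition is dependency-preserving.

none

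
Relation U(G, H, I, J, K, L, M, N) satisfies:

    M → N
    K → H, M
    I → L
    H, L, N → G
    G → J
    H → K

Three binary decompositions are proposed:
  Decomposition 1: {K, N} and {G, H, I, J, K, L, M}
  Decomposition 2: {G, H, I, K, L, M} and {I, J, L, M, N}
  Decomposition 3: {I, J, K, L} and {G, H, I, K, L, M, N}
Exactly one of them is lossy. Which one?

Decomposition 1: common = {K}, closure = {H, K, M, N} → lossless.
Decomposition 2: common = {I, L, M}, closure = {I, L, M, N} → lossy.
Decomposition 3: common = {I, K, L}, closure = {G, H, I, J, K, L, M, N} → lossless.

Decomposition 2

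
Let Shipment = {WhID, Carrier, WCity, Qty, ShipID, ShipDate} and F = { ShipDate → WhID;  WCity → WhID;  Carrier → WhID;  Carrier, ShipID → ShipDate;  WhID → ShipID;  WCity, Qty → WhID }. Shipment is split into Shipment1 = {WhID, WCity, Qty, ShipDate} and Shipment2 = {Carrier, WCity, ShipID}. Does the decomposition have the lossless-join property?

No

Common attributes: Shipment1 ∩ Shipment2 = {WCity}.
Closure of {WCity}: WCity → WhID applies, adding WhID; WhID → ShipID applies, adding ShipID. So (WCity)⁺ = {WhID, WCity, ShipID}.
The closure contains neither all of Shipment1 = {WhID, WCity, Qty, ShipDate} nor all of Shipment2 = {Carrier, WCity, ShipID}, so the common attributes are not a superkey of either fragment. The join is lossy.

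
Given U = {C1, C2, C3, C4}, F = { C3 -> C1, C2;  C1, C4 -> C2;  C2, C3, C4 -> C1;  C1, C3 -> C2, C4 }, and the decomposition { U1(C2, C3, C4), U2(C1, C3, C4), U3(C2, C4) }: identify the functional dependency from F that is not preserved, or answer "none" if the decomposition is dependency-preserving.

C1, C4 -> C2

Check C1, C4 → C2: no single fragment contains all of {C1, C2, C4}, and the restricted closure of {C1, C4} across the fragments never reaches {C2}.
C3 → C1, C2 is preserved.
C2, C3, C4 → C1 is preserved.
C1, C3 → C2, C4 is preserved.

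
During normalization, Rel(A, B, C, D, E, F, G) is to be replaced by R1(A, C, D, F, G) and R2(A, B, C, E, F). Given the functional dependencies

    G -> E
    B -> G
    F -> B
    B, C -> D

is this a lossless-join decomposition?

Common attributes: R1 ∩ R2 = {A, C, F}.
Closure of {A, C, F}: F → B applies, adding B; B, C → D applies, adding D; B → G applies, adding G; G → E applies, adding E. So (A, C, F)⁺ = {A, B, C, D, E, F, G}.
This closure contains every attribute of R1, so R1 ∩ R2 → R1. The join is lossless.

Yes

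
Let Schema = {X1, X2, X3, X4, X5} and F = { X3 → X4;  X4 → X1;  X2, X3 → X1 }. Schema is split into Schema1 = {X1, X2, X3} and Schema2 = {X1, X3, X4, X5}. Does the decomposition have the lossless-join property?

No

Common attributes: Schema1 ∩ Schema2 = {X1, X3}.
Closure of {X1, X3}: X3 → X4 applies, adding X4. So (X1, X3)⁺ = {X1, X3, X4}.
The closure contains neither all of Schema1 = {X1, X2, X3} nor all of Schema2 = {X1, X3, X4, X5}, so the common attributes are not a superkey of either fragment. The join is lossy.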